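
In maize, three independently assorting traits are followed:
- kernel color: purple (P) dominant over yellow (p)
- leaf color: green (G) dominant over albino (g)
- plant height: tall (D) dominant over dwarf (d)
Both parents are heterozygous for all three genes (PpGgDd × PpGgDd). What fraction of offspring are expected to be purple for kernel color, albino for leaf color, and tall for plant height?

Trihybrid cross: PpGgDd × PpGgDd
Each trait segregates independently with a 3:1 phenotypic ratio, so each gene contributes 3/4 (dominant) or 1/4 (recessive).
Target: purple (kernel color), albino (leaf color), tall (plant height)
Probability = product of independent per-trait probabilities
= 3/4 × 1/4 × 3/4 = 9/64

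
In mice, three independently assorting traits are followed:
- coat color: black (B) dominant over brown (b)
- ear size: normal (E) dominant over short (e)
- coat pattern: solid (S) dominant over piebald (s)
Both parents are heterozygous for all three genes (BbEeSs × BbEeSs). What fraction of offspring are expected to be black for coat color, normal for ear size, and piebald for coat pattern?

Trihybrid cross: BbEeSs × BbEeSs
Each trait segregates independently with a 3:1 phenotypic ratio, so each gene contributes 3/4 (dominant) or 1/4 (recessive).
Target: black (coat color), normal (ear size), piebald (coat pattern)
Probability = product of independent per-trait probabilities
= 3/4 × 3/4 × 1/4 = 9/64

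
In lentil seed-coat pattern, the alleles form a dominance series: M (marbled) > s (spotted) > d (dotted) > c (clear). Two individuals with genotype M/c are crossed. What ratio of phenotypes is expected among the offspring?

Cross: M/c × M/c
Allele dominance: M > s > d > c
Offspring genotypes: 1 M/M, 2 M/c, 1 c/c
Phenotype counts: 3 marbled, 1 clear
Ratio: 3 marbled : 1 clear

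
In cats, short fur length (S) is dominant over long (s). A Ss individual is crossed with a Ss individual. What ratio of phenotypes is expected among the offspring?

Punnett square for Ss × Ss:
Offspring genotypes: 1 SS, 2 Ss, 1 ss
short: 3, long: 1
Ratio: 3:1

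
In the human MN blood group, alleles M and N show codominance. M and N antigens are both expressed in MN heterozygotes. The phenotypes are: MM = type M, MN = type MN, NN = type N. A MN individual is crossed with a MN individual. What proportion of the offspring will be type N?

Punnett square for MN × MN:
Offspring genotypes: 1 MM, 2 MN, 1 NN
Phenotype counts: 1 type M, 2 type MN, 1 type N
type N: 1 out of 4
Probability: 1/4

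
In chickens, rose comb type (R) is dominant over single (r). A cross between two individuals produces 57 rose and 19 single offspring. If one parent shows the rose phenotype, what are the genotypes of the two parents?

Observed offspring: 57 rose, 19 single
The observed ratio simplifies to 3:1. Single (rr) offspring appear, so each parent must contribute one r allele. The parent stated to show rose carries R, so it is Rr. The other parent is then either Rr or rr: Rr × rr would give a 1:1 split, whereas Rr × Rr gives 3:1 — matching the data. So both parents are heterozygous (Rr × Rr).
Parent genotypes: Rr × Rr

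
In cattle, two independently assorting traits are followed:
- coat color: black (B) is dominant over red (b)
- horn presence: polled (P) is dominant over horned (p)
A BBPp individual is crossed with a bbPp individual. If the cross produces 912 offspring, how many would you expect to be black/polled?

Dihybrid cross BBPp × bbPp — consider each gene separately:
coat color: BB × bb → 4 Bb → 4 B_ (out of 4)
horn presence: Pp × Pp → 1 PP, 2 Pp, 1 pp → 3 P_ : 1 pp (out of 4)
Combine (counts out of 4 × 4 = 16): black/polled (B_P_) = 4×3 = 12; black/horned (B_pp) = 4×1 = 4
Phenotype counts (out of 16): 12 black/polled, 4 black/horned
black/polled: 12 out of 16 → fraction 3/4
Expected count = 3/4 × 912 = 684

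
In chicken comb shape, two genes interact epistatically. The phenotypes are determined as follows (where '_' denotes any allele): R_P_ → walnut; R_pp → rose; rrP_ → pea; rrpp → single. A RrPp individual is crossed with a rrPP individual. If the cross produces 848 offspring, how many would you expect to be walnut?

Cross: RrPp × rrPP — consider each gene separately:
R gene: Rr × rr → 2 Rr, 2 rr → 2 R_ : 2 rr (out of 4)
P gene: Pp × PP → 2 PP, 2 Pp → 4 P_ (out of 4)
Genotype classes (out of 4 × 4 = 16): R_P_ = 2×4 = 8; rrP_ = 2×4 = 8
Apply the phenotype rules: R_P_ (8) → walnut; rrP_ (8) → pea
Phenotype counts (out of 16): 8 walnut, 8 pea
walnut: 8 out of 16 → fraction 1/2
Expected count = 1/2 × 848 = 424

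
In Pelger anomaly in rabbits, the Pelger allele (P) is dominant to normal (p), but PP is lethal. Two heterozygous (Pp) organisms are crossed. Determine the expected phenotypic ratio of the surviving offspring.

Cross: Pp × Pp
Punnett square offspring (before lethality): 1 PP, 2 Pp, 1 pp
The PP genotype is lethal (embryos die); surviving offspring: 2 Pp, 1 pp
Ratio: 2 Pelger : 1 normal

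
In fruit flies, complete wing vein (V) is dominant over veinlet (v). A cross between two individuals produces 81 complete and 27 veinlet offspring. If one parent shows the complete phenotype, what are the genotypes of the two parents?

Observed offspring: 81 complete, 27 veinlet
The observed ratio simplifies to 3:1. Veinlet (vv) offspring appear, so each parent must contribute one v allele. The parent stated to show complete carries V, so it is Vv. The other parent is then either Vv or vv: Vv × vv would give a 1:1 split, whereas Vv × Vv gives 3:1 — matching the data. So both parents are heterozygous (Vv × Vv).
Parent genotypes: Vv × Vv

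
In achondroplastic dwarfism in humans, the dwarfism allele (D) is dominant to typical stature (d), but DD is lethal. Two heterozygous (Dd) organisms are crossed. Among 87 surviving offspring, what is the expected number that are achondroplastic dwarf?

Cross: Dd × Dd
Punnett square offspring (before lethality): 1 DD, 2 Dd, 1 dd
The DD genotype is lethal (embryos die); surviving offspring: 2 Dd, 1 dd
achondroplastic dwarf: 2 out of 3 → fraction 2/3
Expected count = 2/3 × 87 = 58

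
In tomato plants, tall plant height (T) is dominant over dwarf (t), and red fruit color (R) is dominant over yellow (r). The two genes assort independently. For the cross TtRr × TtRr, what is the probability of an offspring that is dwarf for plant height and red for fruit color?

Dihybrid cross TtRr × TtRr — consider each gene separately:
plant height: Tt × Tt → 1 TT, 2 Tt, 1 tt → 3 T_ : 1 tt (out of 4)
fruit color: Rr × Rr → 1 RR, 2 Rr, 1 rr → 3 R_ : 1 rr (out of 4)
Looking for: dwarf (tt) and red (R_)
P(dwarf) = 1/4, P(red) = 3/4
P(both) = 1/4 × 3/4 = 3/16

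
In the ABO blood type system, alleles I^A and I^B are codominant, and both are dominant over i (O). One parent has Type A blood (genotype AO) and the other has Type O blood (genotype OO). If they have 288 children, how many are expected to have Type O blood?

Cross: AO × OO
Possible offspring genotypes: 2 AO, 2 OO
Blood type counts: 2 Type A, 2 Type O
Probability of Type O: 2/4 = 1/2
Expected count = 1/2 × 288 = 144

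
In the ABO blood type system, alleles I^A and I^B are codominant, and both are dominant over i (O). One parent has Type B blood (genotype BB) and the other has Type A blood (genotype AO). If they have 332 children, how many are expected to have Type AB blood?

Cross: BB × AO
Possible offspring genotypes: 2 AB, 2 BO
Blood type counts: 2 Type AB, 2 Type B
Probability of Type AB: 2/4 = 1/2
Expected count = 1/2 × 332 = 166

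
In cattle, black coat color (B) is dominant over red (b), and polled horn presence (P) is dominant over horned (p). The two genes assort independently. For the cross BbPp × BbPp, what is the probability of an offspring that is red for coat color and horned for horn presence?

Dihybrid cross BbPp × BbPp — consider each gene separately:
coat color: Bb × Bb → 1 BB, 2 Bb, 1 bb → 3 B_ : 1 bb (out of 4)
horn presence: Pp × Pp → 1 PP, 2 Pp, 1 pp → 3 P_ : 1 pp (out of 4)
Looking for: red (bb) and horned (pp)
P(red) = 1/4, P(horned) = 1/4
P(both) = 1/4 × 1/4 = 1/16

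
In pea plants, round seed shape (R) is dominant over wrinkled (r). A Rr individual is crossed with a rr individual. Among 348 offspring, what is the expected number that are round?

Punnett square for Rr × rr:
Offspring genotypes: 2 Rr, 2 rr
round: 2, wrinkled: 2
round: 2 out of 4 → fraction 1/2
Expected count = 1/2 × 348 = 174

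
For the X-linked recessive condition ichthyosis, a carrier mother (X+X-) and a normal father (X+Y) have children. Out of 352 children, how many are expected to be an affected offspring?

Cross: X+X- × X+Y
Offspring: 1 X+X+, 1 X+Y, 1 X+X-, 1 X-Y
Probability of an affected offspring: 1/4
Expected count = 1/4 × 352 = 88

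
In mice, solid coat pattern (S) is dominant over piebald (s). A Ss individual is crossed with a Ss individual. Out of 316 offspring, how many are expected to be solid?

Punnett square for Ss × Ss:
Offspring genotypes: 1 SS, 2 Ss, 1 ss
solid: 3, piebald: 1
solid: 3 out of 4 → fraction 3/4
Expected count = 3/4 × 316 = 237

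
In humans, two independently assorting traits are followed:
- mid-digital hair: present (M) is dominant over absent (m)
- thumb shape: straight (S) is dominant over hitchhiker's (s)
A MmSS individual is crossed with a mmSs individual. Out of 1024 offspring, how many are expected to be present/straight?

Dihybrid cross MmSS × mmSs — consider each gene separately:
mid-digital hair: Mm × mm → 2 Mm, 2 mm → 2 M_ : 2 mm (out of 4)
thumb shape: SS × Ss → 2 SS, 2 Ss → 4 S_ (out of 4)
Combine (counts out of 4 × 4 = 16): present/straight (M_S_) = 2×4 = 8; absent/straight (mmS_) = 2×4 = 8
Phenotype counts (out of 16): 8 present/straight, 8 absent/straight
present/straight: 8 out of 16 → fraction 1/2
Expected count = 1/2 × 1024 = 512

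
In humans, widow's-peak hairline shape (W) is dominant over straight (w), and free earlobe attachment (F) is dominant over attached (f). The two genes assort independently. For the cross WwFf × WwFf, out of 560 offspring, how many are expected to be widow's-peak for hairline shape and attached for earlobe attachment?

Dihybrid cross WwFf × WwFf — consider each gene separately:
hairline shape: Ww × Ww → 1 WW, 2 Ww, 1 ww → 3 W_ : 1 ww (out of 4)
earlobe attachment: Ff × Ff → 1 FF, 2 Ff, 1 ff → 3 F_ : 1 ff (out of 4)
Looking for: widow's-peak (W_) and attached (ff)
P(widow's-peak) = 3/4, P(attached) = 1/4
P(both) = 3/4 × 1/4 = 3/16
Expected count = 3/16 × 560 = 105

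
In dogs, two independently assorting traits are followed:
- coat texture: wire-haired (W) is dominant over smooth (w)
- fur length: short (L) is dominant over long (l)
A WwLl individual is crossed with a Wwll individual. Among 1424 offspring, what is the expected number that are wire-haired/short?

Dihybrid cross WwLl × Wwll — consider each gene separately:
coat texture: Ww × Ww → 1 WW, 2 Ww, 1 ww → 3 W_ : 1 ww (out of 4)
fur length: Ll × ll → 2 Ll, 2 ll → 2 L_ : 2 ll (out of 4)
Combine (counts out of 4 × 4 = 16): wire-haired/short (W_L_) = 3×2 = 6; wire-haired/long (W_ll) = 3×2 = 6; smooth/short (wwL_) = 1×2 = 2; smooth/long (wwll) = 1×2 = 2
Phenotype counts (out of 16): 6 wire-haired/short, 6 wire-haired/long, 2 smooth/short, 2 smooth/long
wire-haired/short: 6 out of 16 → fraction 3/8
Expected count = 3/8 × 1424 = 534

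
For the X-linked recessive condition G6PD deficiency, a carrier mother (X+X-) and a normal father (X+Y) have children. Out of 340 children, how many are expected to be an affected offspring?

Cross: X+X- × X+Y
Offspring: 1 X+X+, 1 X+Y, 1 X+X-, 1 X-Y
Probability of an affected offspring: 1/4
Expected count = 1/4 × 340 = 85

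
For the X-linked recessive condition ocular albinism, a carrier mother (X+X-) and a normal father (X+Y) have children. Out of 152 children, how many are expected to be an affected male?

Cross: X+X- × X+Y
Offspring: 1 X+X+, 1 X+Y, 1 X+X-, 1 X-Y
Probability of an affected male: 1/4
Expected count = 1/4 × 152 = 38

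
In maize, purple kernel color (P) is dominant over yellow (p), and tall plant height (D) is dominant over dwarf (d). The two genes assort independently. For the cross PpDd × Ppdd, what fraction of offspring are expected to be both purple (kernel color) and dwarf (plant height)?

Dihybrid cross PpDd × Ppdd — consider each gene separately:
kernel color: Pp × Pp → 1 PP, 2 Pp, 1 pp → 3 P_ : 1 pp (out of 4)
plant height: Dd × dd → 2 Dd, 2 dd → 2 D_ : 2 dd (out of 4)
Looking for: purple (P_) and dwarf (dd)
P(purple) = 3/4, P(dwarf) = 2/4
P(both) = 3/4 × 2/4 = 6/16 = 3/8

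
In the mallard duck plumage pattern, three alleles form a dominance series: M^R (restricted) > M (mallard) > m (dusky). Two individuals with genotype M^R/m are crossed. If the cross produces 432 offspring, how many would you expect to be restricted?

Cross: M^R/m × M^R/m
Allele dominance: M^R > M > m
Offspring genotypes: 1 M^R/M^R, 2 M^R/m, 1 m/m
Phenotype counts: 3 restricted, 1 dusky
restricted: 3 out of 4 → fraction 3/4
Expected count = 3/4 × 432 = 324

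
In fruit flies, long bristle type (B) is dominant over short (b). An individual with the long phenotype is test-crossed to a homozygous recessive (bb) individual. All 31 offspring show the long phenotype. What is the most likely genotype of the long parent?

Test cross: ? × bb
All offspring are long.
If the unknown parent were heterozygous (Bb), about half of 31 offspring would be short; none are. The unknown parent is most likely homozygous dominant (BB).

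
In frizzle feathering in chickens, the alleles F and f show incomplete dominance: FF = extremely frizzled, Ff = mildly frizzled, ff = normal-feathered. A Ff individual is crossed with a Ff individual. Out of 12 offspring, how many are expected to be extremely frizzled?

Punnett square for Ff × Ff:
Offspring genotypes: 1 FF, 2 Ff, 1 ff
Phenotype counts: 1 extremely frizzled, 2 mildly frizzled, 1 normal-feathered
extremely frizzled: 1 out of 4 → fraction 1/4
Expected count = 1/4 × 12 = 3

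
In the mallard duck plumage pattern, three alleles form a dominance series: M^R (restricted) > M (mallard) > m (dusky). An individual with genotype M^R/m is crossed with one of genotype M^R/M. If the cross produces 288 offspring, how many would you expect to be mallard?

Cross: M^R/m × M^R/M
Allele dominance: M^R > M > m
Offspring genotypes: 1 M^R/M^R, 1 M^R/M, 1 M^R/m, 1 M/m
Phenotype counts: 3 restricted, 1 mallard
mallard: 1 out of 4 → fraction 1/4
Expected count = 1/4 × 288 = 72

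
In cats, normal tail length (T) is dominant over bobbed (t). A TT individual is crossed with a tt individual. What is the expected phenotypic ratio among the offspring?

Punnett square for TT × tt:
Offspring genotypes: 4 Tt
normal: 4, bobbed: 0
Ratio: all normal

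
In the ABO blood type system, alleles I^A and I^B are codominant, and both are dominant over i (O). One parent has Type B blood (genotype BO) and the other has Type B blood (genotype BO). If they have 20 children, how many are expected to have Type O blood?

Cross: BO × BO
Possible offspring genotypes: 1 BB, 2 BO, 1 OO
Blood type counts: 3 Type B, 1 Type O
Probability of Type O: 1/4
Expected count = 1/4 × 20 = 5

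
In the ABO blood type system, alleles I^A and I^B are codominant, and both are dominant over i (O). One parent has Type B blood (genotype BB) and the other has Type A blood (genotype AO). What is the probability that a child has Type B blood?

Cross: BB × AO
Possible offspring genotypes: 2 AB, 2 BO
Blood type counts: 2 Type AB, 2 Type B
Probability of Type B: 2/4 = 1/2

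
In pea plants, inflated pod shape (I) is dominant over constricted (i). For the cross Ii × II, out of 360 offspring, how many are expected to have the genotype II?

Punnett square for Ii × II:
Offspring genotypes: 2 II, 2 Ii
Total offspring: 4
Count with target: 2
Probability: 2/4 = 1/2
Expected count = 1/2 × 360 = 180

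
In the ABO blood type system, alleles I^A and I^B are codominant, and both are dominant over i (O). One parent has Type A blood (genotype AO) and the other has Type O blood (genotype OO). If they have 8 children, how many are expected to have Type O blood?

Cross: AO × OO
Possible offspring genotypes: 2 AO, 2 OO
Blood type counts: 2 Type A, 2 Type O
Probability of Type O: 2/4 = 1/2
Expected count = 1/2 × 8 = 4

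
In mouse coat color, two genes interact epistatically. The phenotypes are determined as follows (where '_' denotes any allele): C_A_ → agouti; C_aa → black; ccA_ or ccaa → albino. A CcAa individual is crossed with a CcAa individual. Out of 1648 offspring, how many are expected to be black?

Cross: CcAa × CcAa — consider each gene separately:
C gene: Cc × Cc → 1 CC, 2 Cc, 1 cc → 3 C_ : 1 cc (out of 4)
A gene: Aa × Aa → 1 AA, 2 Aa, 1 aa → 3 A_ : 1 aa (out of 4)
Genotype classes (out of 4 × 4 = 16): C_A_ = 3×3 = 9; C_aa = 3×1 = 3; ccA_ = 1×3 = 3; ccaa = 1×1 = 1
Apply the phenotype rules: C_A_ (9) → agouti; C_aa (3) → black; ccA_ (3) + ccaa (1) → albino
Phenotype counts (out of 16): 9 agouti, 3 black, 4 albino
black: 3 out of 16 → fraction 3/16
Expected count = 3/16 × 1648 = 309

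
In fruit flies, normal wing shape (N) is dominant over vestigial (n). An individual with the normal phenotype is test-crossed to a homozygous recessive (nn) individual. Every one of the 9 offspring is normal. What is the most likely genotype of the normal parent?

Test cross: ? × nn
All offspring are normal.
If the unknown parent were heterozygous (Nn), about half of 9 offspring would be vestigial; none are. The unknown parent is most likely homozygous dominant (NN).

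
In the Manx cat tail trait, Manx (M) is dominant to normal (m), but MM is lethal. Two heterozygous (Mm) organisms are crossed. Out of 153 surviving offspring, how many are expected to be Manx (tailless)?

Cross: Mm × Mm
Punnett square offspring (before lethality): 1 MM, 2 Mm, 1 mm
The MM genotype is lethal (embryos die); surviving offspring: 2 Mm, 1 mm
Manx (tailless): 2 out of 3 → fraction 2/3
Expected count = 2/3 × 153 = 102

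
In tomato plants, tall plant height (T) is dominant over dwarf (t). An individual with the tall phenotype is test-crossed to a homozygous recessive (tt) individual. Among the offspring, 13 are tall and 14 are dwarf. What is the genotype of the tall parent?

Test cross: ? × tt
Offspring: 13 tall, 14 dwarf — approximately 1:1.
A 1:1 ratio in a test cross indicates the unknown parent is heterozygous (Tt).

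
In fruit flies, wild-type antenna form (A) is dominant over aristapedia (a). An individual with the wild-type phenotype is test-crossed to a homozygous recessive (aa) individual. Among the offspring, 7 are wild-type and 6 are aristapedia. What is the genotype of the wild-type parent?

Test cross: ? × aa
Offspring: 7 wild-type, 6 aristapedia — approximately 1:1.
A 1:1 ratio in a test cross indicates the unknown parent is heterozygous (Aa).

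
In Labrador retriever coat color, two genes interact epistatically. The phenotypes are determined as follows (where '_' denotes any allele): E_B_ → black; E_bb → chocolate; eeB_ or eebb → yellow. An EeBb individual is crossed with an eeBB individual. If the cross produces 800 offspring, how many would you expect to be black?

Cross: EeBb × eeBB — consider each gene separately:
E gene: Ee × ee → 2 Ee, 2 ee → 2 E_ : 2 ee (out of 4)
B gene: Bb × BB → 2 BB, 2 Bb → 4 B_ (out of 4)
Genotype classes (out of 4 × 4 = 16): E_B_ = 2×4 = 8; eeB_ = 2×4 = 8
Apply the phenotype rules: E_B_ (8) → black; eeB_ (8) → yellow
Phenotype counts (out of 16): 8 black, 8 yellow
black: 8 out of 16 → fraction 1/2
Expected count = 1/2 × 800 = 400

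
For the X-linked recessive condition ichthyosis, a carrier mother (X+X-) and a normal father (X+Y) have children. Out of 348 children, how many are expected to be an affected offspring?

Cross: X+X- × X+Y
Offspring: 1 X+X+, 1 X+Y, 1 X+X-, 1 X-Y
Probability of an affected offspring: 1/4
Expected count = 1/4 × 348 = 87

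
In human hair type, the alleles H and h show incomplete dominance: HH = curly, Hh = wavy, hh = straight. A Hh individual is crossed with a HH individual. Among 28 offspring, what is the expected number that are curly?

Punnett square for Hh × HH:
Offspring genotypes: 2 HH, 2 Hh
Phenotype counts: 2 curly, 2 wavy
curly: 2 out of 4 → fraction 1/2
Expected count = 1/2 × 28 = 14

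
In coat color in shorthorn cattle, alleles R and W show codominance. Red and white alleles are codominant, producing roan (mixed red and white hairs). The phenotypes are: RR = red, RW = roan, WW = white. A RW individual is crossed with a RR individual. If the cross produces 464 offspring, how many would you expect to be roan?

Punnett square for RW × RR:
Offspring genotypes: 2 RR, 2 RW
Phenotype counts: 2 red, 2 roan
roan: 2 out of 4 → fraction 1/2
Expected count = 1/2 × 464 = 232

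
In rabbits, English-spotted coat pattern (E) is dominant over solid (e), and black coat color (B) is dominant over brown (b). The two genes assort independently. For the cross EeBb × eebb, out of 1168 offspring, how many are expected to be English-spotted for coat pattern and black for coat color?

Dihybrid cross EeBb × eebb — consider each gene separately:
coat pattern: Ee × ee → 2 Ee, 2 ee → 2 E_ : 2 ee (out of 4)
coat color: Bb × bb → 2 Bb, 2 bb → 2 B_ : 2 bb (out of 4)
Looking for: English-spotted (E_) and black (B_)
P(English-spotted) = 2/4, P(black) = 2/4
P(both) = 2/4 × 2/4 = 4/16 = 1/4
Expected count = 1/4 × 1168 = 292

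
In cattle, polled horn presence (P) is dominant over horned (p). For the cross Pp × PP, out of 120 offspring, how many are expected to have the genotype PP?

Punnett square for Pp × PP:
Offspring genotypes: 2 PP, 2 Pp
Total offspring: 4
Count with target: 2
Probability: 2/4 = 1/2
Expected count = 1/2 × 120 = 60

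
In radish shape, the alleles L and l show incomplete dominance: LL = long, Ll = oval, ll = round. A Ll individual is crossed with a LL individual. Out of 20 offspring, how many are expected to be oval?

Punnett square for Ll × LL:
Offspring genotypes: 2 LL, 2 Ll
Phenotype counts: 2 long, 2 oval
oval: 2 out of 4 → fraction 1/2
Expected count = 1/2 × 20 = 10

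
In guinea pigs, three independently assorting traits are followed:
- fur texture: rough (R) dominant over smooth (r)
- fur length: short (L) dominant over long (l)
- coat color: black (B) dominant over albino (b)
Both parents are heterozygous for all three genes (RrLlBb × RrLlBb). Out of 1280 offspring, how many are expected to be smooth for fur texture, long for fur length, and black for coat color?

Trihybrid cross: RrLlBb × RrLlBb
Each trait segregates independently with a 3:1 phenotypic ratio, so each gene contributes 3/4 (dominant) or 1/4 (recessive).
Target: smooth (fur texture), long (fur length), black (coat color)
Probability = product of independent per-trait probabilities
= 1/4 × 1/4 × 3/4 = 3/64
Expected count = 3/64 × 1280 = 60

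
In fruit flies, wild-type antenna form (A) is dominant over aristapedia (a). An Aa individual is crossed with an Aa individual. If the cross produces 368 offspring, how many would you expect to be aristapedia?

Punnett square for Aa × Aa:
Offspring genotypes: 1 AA, 2 Aa, 1 aa
wild-type: 3, aristapedia: 1
aristapedia: 1 out of 4 → fraction 1/4
Expected count = 1/4 × 368 = 92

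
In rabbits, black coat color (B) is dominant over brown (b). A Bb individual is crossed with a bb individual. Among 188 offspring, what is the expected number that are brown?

Punnett square for Bb × bb:
Offspring genotypes: 2 Bb, 2 bb
black: 2, brown: 2
brown: 2 out of 4 → fraction 1/2
Expected count = 1/2 × 188 = 94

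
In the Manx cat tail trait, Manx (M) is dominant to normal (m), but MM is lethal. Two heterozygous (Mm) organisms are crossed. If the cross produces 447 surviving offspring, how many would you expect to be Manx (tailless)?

Cross: Mm × Mm
Punnett square offspring (before lethality): 1 MM, 2 Mm, 1 mm
The MM genotype is lethal (embryos die); surviving offspring: 2 Mm, 1 mm
Manx (tailless): 2 out of 3 → fraction 2/3
Expected count = 2/3 × 447 = 298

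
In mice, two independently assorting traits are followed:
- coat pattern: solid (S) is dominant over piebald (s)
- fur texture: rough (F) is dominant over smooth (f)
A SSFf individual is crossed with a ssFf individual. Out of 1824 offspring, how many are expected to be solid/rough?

Dihybrid cross SSFf × ssFf — consider each gene separately:
coat pattern: SS × ss → 4 Ss → 4 S_ (out of 4)
fur texture: Ff × Ff → 1 FF, 2 Ff, 1 ff → 3 F_ : 1 ff (out of 4)
Combine (counts out of 4 × 4 = 16): solid/rough (S_F_) = 4×3 = 12; solid/smooth (S_ff) = 4×1 = 4
Phenotype counts (out of 16): 12 solid/rough, 4 solid/smooth
solid/rough: 12 out of 16 → fraction 3/4
Expected count = 3/4 × 1824 = 1368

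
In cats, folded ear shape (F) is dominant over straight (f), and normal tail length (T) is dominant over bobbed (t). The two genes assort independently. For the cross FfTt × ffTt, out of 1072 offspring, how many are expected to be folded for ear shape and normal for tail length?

Dihybrid cross FfTt × ffTt — consider each gene separately:
ear shape: Ff × ff → 2 Ff, 2 ff → 2 F_ : 2 ff (out of 4)
tail length: Tt × Tt → 1 TT, 2 Tt, 1 tt → 3 T_ : 1 tt (out of 4)
Looking for: folded (F_) and normal (T_)
P(folded) = 2/4, P(normal) = 3/4
P(both) = 2/4 × 3/4 = 6/16 = 3/8
Expected count = 3/8 × 1072 = 402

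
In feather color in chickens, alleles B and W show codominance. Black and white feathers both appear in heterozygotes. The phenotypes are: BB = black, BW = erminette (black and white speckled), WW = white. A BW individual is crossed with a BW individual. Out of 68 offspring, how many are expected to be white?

Punnett square for BW × BW:
Offspring genotypes: 1 BB, 2 BW, 1 WW
Phenotype counts: 1 black, 2 erminette (black and white speckled), 1 white
white: 1 out of 4 → fraction 1/4
Expected count = 1/4 × 68 = 17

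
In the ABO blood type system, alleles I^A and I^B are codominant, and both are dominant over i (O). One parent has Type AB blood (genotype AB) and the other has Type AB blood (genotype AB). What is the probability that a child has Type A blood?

Cross: AB × AB
Possible offspring genotypes: 1 AA, 2 AB, 1 BB
Blood type counts: 1 Type A, 2 Type AB, 1 Type B
Probability of Type A: 1/4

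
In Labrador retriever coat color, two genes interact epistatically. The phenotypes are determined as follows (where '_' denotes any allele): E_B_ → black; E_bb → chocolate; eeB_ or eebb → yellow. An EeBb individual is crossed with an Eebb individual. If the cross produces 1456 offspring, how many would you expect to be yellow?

Cross: EeBb × Eebb — consider each gene separately:
E gene: Ee × Ee → 1 EE, 2 Ee, 1 ee → 3 E_ : 1 ee (out of 4)
B gene: Bb × bb → 2 Bb, 2 bb → 2 B_ : 2 bb (out of 4)
Genotype classes (out of 4 × 4 = 16): E_B_ = 3×2 = 6; E_bb = 3×2 = 6; eeB_ = 1×2 = 2; eebb = 1×2 = 2
Apply the phenotype rules: E_B_ (6) → black; E_bb (6) → chocolate; eeB_ (2) + eebb (2) → yellow
Phenotype counts (out of 16): 6 black, 6 chocolate, 4 yellow
yellow: 4 out of 16 → fraction 1/4
Expected count = 1/4 × 1456 = 364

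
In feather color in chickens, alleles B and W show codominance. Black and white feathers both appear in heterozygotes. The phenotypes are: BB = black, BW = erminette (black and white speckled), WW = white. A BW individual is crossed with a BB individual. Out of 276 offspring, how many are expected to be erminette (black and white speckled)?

Punnett square for BW × BB:
Offspring genotypes: 2 BB, 2 BW
Phenotype counts: 2 black, 2 erminette (black and white speckled)
erminette (black and white speckled): 2 out of 4 → fraction 1/2
Expected count = 1/2 × 276 = 138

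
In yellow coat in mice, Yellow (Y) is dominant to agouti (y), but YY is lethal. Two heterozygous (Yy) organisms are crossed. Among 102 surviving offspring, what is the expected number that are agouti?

Cross: Yy × Yy
Punnett square offspring (before lethality): 1 YY, 2 Yy, 1 yy
The YY genotype is lethal (embryos die); surviving offspring: 2 Yy, 1 yy
agouti: 1 out of 3 → fraction 1/3
Expected count = 1/3 × 102 = 34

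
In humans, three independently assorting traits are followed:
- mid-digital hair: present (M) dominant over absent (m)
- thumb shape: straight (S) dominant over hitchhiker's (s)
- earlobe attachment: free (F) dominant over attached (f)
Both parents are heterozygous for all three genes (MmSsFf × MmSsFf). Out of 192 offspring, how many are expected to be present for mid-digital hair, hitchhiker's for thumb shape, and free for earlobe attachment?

Trihybrid cross: MmSsFf × MmSsFf
Each trait segregates independently with a 3:1 phenotypic ratio, so each gene contributes 3/4 (dominant) or 1/4 (recessive).
Target: present (mid-digital hair), hitchhiker's (thumb shape), free (earlobe attachment)
Probability = product of independent per-trait probabilities
= 3/4 × 1/4 × 3/4 = 9/64
Expected count = 9/64 × 192 = 27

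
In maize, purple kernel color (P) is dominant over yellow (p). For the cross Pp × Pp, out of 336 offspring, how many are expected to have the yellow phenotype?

Punnett square for Pp × Pp:
Offspring genotypes: 1 PP, 2 Pp, 1 pp
Total offspring: 4
Count with target: 1
Probability: 1/4
Expected count = 1/4 × 336 = 84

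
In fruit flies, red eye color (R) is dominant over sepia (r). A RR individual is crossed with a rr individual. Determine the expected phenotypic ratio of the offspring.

Punnett square for RR × rr:
Offspring genotypes: 4 Rr
red: 4, sepia: 0
Ratio: all red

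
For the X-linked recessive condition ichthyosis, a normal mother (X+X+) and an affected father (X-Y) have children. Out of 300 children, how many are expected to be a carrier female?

Cross: X+X+ × X-Y
Offspring: 2 X+X-, 2 X+Y
Probability of a carrier female: 2/4 = 1/2
Expected count = 1/2 × 300 = 150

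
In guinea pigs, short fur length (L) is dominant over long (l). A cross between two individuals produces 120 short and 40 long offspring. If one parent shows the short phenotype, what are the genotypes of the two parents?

Observed offspring: 120 short, 40 long
The observed ratio simplifies to 3:1. Long (ll) offspring appear, so each parent must contribute one l allele. The parent stated to show short carries L, so it is Ll. The other parent is then either Ll or ll: Ll × ll would give a 1:1 split, whereas Ll × Ll gives 3:1 — matching the data. So both parents are heterozygous (Ll × Ll).
Parent genotypes: Ll × Ll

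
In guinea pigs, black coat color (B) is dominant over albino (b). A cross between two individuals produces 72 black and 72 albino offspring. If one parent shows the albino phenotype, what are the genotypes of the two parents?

Observed offspring: 72 black, 72 albino
The observed ratio simplifies to 1:1. One parent shows albino, so its genotype must be bb. A 1:1 offspring split requires the other parent to be heterozygous (Bb).
Parent genotypes: bb × Bb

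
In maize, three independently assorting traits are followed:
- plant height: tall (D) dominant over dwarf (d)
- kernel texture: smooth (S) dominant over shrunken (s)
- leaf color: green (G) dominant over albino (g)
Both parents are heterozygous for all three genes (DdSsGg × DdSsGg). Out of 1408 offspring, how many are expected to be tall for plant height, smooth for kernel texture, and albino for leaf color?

Trihybrid cross: DdSsGg × DdSsGg
Each trait segregates independently with a 3:1 phenotypic ratio, so each gene contributes 3/4 (dominant) or 1/4 (recessive).
Target: tall (plant height), smooth (kernel texture), albino (leaf color)
Probability = product of independent per-trait probabilities
= 3/4 × 3/4 × 1/4 = 9/64
Expected count = 9/64 × 1408 = 198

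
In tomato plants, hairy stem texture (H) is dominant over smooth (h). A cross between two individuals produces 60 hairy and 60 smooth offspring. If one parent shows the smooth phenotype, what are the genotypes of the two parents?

Observed offspring: 60 hairy, 60 smooth
The observed ratio simplifies to 1:1. One parent shows smooth, so its genotype must be hh. A 1:1 offspring split requires the other parent to be heterozygous (Hh).
Parent genotypes: hh × Hh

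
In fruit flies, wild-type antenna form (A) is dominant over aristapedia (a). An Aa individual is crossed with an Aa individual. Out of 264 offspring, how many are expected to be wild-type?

Punnett square for Aa × Aa:
Offspring genotypes: 1 AA, 2 Aa, 1 aa
wild-type: 3, aristapedia: 1
wild-type: 3 out of 4 → fraction 3/4
Expected count = 3/4 × 264 = 198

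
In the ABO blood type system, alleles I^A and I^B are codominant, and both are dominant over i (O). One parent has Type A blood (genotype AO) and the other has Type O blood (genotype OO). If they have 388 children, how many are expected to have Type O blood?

Cross: AO × OO
Possible offspring genotypes: 2 AO, 2 OO
Blood type counts: 2 Type A, 2 Type O
Probability of Type O: 2/4 = 1/2
Expected count = 1/2 × 388 = 194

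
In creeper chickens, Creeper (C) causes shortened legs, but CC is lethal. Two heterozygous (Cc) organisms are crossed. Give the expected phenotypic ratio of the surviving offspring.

Cross: Cc × Cc
Punnett square offspring (before lethality): 1 CC, 2 Cc, 1 cc
The CC genotype is lethal (embryos die); surviving offspring: 2 Cc, 1 cc
Ratio: 2 creeper : 1 normal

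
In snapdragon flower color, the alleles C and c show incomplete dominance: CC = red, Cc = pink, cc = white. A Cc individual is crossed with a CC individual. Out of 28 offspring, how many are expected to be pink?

Punnett square for Cc × CC:
Offspring genotypes: 2 CC, 2 Cc
Phenotype counts: 2 red, 2 pink
pink: 2 out of 4 → fraction 1/2
Expected count = 1/2 × 28 = 14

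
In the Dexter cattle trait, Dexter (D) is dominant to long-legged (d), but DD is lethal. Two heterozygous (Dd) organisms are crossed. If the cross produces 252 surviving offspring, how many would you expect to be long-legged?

Cross: Dd × Dd
Punnett square offspring (before lethality): 1 DD, 2 Dd, 1 dd
The DD genotype is lethal (embryos die); surviving offspring: 2 Dd, 1 dd
long-legged: 1 out of 3 → fraction 1/3
Expected count = 1/3 × 252 = 84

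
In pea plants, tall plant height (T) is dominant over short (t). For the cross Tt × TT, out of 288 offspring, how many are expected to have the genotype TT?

Punnett square for Tt × TT:
Offspring genotypes: 2 TT, 2 Tt
Total offspring: 4
Count with target: 2
Probability: 2/4 = 1/2
Expected count = 1/2 × 288 = 144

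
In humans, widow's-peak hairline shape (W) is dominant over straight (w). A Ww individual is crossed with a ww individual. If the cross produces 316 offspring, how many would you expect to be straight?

Punnett square for Ww × ww:
Offspring genotypes: 2 Ww, 2 ww
widow's-peak: 2, straight: 2
straight: 2 out of 4 → fraction 1/2
Expected count = 1/2 × 316 = 158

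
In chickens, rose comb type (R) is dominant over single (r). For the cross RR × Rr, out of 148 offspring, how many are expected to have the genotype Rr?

Punnett square for RR × Rr:
Offspring genotypes: 2 RR, 2 Rr
Total offspring: 4
Count with target: 2
Probability: 2/4 = 1/2
Expected count = 1/2 × 148 = 74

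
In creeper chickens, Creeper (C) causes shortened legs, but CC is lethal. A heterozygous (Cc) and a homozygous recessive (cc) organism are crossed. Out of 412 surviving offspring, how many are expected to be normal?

Cross: Cc × cc
Punnett square offspring (before lethality): 2 Cc, 2 cc
No CC offspring are produced in this cross.
normal: 2 out of 4 → fraction 1/2
Expected count = 1/2 × 412 = 206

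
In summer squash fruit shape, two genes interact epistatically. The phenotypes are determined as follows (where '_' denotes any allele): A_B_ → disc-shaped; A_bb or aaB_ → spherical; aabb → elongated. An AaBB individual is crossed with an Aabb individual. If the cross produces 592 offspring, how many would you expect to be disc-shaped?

Cross: AaBB × Aabb — consider each gene separately:
A gene: Aa × Aa → 1 AA, 2 Aa, 1 aa → 3 A_ : 1 aa (out of 4)
B gene: BB × bb → 4 Bb → 4 B_ (out of 4)
Genotype classes (out of 4 × 4 = 16): A_B_ = 3×4 = 12; aaB_ = 1×4 = 4
Apply the phenotype rules: A_B_ (12) → disc-shaped; aaB_ (4) → spherical
Phenotype counts (out of 16): 12 disc-shaped, 4 spherical
disc-shaped: 12 out of 16 → fraction 3/4
Expected count = 3/4 × 592 = 444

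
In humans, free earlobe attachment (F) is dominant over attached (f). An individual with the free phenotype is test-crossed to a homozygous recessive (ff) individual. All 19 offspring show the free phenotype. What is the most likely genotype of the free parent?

Test cross: ? × ff
All offspring are free.
If the unknown parent were heterozygous (Ff), about half of 19 offspring would be attached; none are. The unknown parent is most likely homozygous dominant (FF).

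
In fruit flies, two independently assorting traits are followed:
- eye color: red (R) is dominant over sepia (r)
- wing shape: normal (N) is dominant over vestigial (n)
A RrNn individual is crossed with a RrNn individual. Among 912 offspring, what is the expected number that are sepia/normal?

Dihybrid cross RrNn × RrNn — consider each gene separately:
eye color: Rr × Rr → 1 RR, 2 Rr, 1 rr → 3 R_ : 1 rr (out of 4)
wing shape: Nn × Nn → 1 NN, 2 Nn, 1 nn → 3 N_ : 1 nn (out of 4)
Combine (counts out of 4 × 4 = 16): red/normal (R_N_) = 3×3 = 9; red/vestigial (R_nn) = 3×1 = 3; sepia/normal (rrN_) = 1×3 = 3; sepia/vestigial (rrnn) = 1×1 = 1
Phenotype counts (out of 16): 9 red/normal, 3 red/vestigial, 3 sepia/normal, 1 sepia/vestigial
sepia/normal: 3 out of 16 → fraction 3/16
Expected count = 3/16 × 912 = 171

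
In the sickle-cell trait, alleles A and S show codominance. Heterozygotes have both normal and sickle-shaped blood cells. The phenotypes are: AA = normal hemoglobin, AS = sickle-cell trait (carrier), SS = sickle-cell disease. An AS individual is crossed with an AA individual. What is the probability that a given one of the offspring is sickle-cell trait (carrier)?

Punnett square for AS × AA:
Offspring genotypes: 2 AA, 2 AS
Phenotype counts: 2 normal hemoglobin, 2 sickle-cell trait (carrier)
sickle-cell trait (carrier): 2 out of 4
Probability: 2/4 = 1/2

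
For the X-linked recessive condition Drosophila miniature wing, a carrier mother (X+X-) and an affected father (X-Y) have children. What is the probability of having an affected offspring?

Cross: X+X- × X-Y
Offspring: 1 X+X-, 1 X+Y, 1 X-X-, 1 X-Y
Probability of an affected offspring: 2/4 = 1/2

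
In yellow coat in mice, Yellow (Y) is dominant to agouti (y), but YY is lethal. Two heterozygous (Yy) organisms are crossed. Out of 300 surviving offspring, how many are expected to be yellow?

Cross: Yy × Yy
Punnett square offspring (before lethality): 1 YY, 2 Yy, 1 yy
The YY genotype is lethal (embryos die); surviving offspring: 2 Yy, 1 yy
yellow: 2 out of 3 → fraction 2/3
Expected count = 2/3 × 300 = 200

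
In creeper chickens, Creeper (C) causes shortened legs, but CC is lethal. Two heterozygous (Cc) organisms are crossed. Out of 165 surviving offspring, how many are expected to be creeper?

Cross: Cc × Cc
Punnett square offspring (before lethality): 1 CC, 2 Cc, 1 cc
The CC genotype is lethal (embryos die); surviving offspring: 2 Cc, 1 cc
creeper: 2 out of 3 → fraction 2/3
Expected count = 2/3 × 165 = 110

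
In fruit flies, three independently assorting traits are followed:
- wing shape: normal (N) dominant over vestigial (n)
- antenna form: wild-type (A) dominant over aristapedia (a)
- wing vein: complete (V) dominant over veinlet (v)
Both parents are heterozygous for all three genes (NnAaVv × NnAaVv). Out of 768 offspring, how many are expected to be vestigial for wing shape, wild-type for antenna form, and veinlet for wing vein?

Trihybrid cross: NnAaVv × NnAaVv
Each trait segregates independently with a 3:1 phenotypic ratio, so each gene contributes 3/4 (dominant) or 1/4 (recessive).
Target: vestigial (wing shape), wild-type (antenna form), veinlet (wing vein)
Probability = product of independent per-trait probabilities
= 1/4 × 3/4 × 1/4 = 3/64
Expected count = 3/64 × 768 = 36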